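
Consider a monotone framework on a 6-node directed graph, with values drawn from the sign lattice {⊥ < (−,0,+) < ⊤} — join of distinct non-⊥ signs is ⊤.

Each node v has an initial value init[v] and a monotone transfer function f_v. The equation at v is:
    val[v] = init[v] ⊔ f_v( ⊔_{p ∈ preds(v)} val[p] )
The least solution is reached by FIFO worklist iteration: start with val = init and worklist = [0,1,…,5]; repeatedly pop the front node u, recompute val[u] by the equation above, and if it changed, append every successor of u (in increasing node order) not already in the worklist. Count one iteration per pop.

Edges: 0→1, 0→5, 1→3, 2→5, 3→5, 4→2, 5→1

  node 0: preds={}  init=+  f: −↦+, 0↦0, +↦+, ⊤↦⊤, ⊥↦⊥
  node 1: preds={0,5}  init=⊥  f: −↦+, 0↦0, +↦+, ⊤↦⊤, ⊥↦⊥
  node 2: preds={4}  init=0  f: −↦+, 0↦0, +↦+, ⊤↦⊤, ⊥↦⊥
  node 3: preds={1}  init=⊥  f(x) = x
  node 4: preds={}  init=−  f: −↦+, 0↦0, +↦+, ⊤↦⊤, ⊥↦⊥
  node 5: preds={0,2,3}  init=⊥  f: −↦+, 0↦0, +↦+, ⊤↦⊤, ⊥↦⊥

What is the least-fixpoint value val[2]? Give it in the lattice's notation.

Trace (9 dequeues):
  [1] u=0 | in ⊥ | out + | ==
  [2] u=1 | in + | out + | prev ⊥ | push {}
  [3] u=2 | in − | out ⊤ | prev 0 | push {}
  [4] u=3 | in + | out + | prev ⊥ | push {}
  [5] u=4 | in ⊥ | out − | ==
  [6] u=5 | in ⊤ | out ⊤ | prev ⊥ | push {1}
  [7] u=1 | in ⊤ | out ⊤ | prev + | push {3}
  [8] u=3 | in ⊤ | out ⊤ | prev + | push {5}
  [9] u=5 | in ⊤ | out ⊤ | ==

Converged values:
  [0] +
  [1] ⊤
  [2] ⊤
  [3] ⊤
  [4] −
  [5] ⊤

⊤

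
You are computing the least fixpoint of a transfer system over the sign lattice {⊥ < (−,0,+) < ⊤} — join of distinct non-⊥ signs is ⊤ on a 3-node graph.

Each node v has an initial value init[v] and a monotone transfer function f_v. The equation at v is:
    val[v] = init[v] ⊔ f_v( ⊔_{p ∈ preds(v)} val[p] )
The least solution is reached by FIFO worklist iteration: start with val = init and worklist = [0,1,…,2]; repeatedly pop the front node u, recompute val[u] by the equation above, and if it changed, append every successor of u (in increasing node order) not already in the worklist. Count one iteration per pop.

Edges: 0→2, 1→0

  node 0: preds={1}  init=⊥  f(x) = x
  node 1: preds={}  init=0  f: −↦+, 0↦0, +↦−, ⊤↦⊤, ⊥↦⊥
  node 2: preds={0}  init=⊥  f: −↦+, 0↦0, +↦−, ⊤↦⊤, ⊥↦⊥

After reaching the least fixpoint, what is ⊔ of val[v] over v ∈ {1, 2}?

0

Trace (3 dequeues):
  [1] u=0 | in 0 | out 0 | prev ⊥ | push {}
  [2] u=1 | in ⊥ | out 0 | ==
  [3] u=2 | in 0 | out 0 | prev ⊥ | push {}

Converged values:
  [0] 0
  [1] 0
  [2] 0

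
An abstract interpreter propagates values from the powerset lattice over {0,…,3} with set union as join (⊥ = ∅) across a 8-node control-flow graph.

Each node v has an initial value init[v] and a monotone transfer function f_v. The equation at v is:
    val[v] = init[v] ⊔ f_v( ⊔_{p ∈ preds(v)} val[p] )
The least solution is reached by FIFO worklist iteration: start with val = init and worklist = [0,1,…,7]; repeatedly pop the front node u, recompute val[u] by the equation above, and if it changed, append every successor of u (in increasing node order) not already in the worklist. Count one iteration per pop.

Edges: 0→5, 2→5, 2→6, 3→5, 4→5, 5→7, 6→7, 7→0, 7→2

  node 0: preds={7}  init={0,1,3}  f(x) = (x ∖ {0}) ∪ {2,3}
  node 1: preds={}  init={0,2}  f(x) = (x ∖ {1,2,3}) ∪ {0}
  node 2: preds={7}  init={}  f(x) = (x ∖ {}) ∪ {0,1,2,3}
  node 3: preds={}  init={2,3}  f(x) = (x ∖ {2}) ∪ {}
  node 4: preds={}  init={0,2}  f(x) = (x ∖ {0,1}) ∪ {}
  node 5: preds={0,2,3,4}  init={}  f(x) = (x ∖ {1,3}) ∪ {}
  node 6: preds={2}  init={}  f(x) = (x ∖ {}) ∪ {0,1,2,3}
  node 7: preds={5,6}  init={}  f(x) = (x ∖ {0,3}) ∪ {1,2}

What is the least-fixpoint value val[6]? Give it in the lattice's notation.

{0,1,2,3}

Iteration log — 10 steps:
  step 1. node 0  ⊔preds={}  new={0,1,2,3}  old={0,1,3}  +wl: 
  step 2. node 1  ⊔preds={}  new={0,2}  stable
  step 3. node 2  ⊔preds={}  new={0,1,2,3}  old={}  +wl: 
  step 4. node 3  ⊔preds={}  new={2,3}  stable
  step 5. node 4  ⊔preds={}  new={0,2}  stable
  step 6. node 5  ⊔preds={0,1,2,3}  new={0,2}  old={}  +wl: 
  step 7. node 6  ⊔preds={0,1,2,3}  new={0,1,2,3}  old={}  +wl: 
  step 8. node 7  ⊔preds={0,1,2,3}  new={1,2}  old={}  +wl: 0,2
  step 9. node 0  ⊔preds={1,2}  new={0,1,2,3}  stable
  step 10. node 2  ⊔preds={1,2}  new={0,1,2,3}  stable

Least fixpoint reached:
  node 0: {0,1,2,3}
  node 1: {0,2}
  node 2: {0,1,2,3}
  node 3: {2,3}
  node 4: {0,2}
  node 5: {0,2}
  node 6: {0,1,2,3}
  node 7: {1,2}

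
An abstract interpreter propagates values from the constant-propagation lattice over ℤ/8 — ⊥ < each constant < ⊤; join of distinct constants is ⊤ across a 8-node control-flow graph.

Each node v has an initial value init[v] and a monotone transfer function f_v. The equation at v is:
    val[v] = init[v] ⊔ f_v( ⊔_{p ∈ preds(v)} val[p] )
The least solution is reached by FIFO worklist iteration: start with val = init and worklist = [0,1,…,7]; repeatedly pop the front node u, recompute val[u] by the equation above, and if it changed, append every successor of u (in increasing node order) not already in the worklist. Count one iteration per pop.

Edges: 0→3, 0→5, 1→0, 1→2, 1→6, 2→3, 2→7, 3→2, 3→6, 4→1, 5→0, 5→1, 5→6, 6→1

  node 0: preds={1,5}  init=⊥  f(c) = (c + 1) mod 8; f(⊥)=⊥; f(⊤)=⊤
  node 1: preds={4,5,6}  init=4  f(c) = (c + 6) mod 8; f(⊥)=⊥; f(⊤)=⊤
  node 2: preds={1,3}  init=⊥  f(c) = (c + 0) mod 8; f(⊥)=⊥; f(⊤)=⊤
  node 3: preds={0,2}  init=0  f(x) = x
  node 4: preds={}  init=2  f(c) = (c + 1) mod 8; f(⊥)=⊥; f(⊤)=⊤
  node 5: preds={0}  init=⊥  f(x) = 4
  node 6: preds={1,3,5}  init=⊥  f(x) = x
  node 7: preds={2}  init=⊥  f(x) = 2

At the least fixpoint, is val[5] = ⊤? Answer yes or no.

no

Trace (13 dequeues):
  [1] u=0 | in 4 | out 5 | prev ⊥ | push {}
  [2] u=1 | in 2 | out ⊤ | prev 4 | push {0}
  [3] u=2 | in ⊤ | out ⊤ | prev ⊥ | push {}
  [4] u=3 | in ⊤ | out ⊤ | prev 0 | push {2}
  [5] u=4 | in ⊥ | out 2 | ==
  [6] u=5 | in 5 | out 4 | prev ⊥ | push {1}
  [7] u=6 | in ⊤ | out ⊤ | prev ⊥ | push {}
  [8] u=7 | in ⊤ | out 2 | prev ⊥ | push {}
  [9] u=0 | in ⊤ | out ⊤ | prev 5 | push {3,5}
  [10] u=2 | in ⊤ | out ⊤ | ==
  [11] u=1 | in ⊤ | out ⊤ | ==
  [12] u=3 | in ⊤ | out ⊤ | ==
  [13] u=5 | in ⊤ | out 4 | ==

Converged values:
  [0] ⊤
  [1] ⊤
  [2] ⊤
  [3] ⊤
  [4] 2
  [5] 4
  [6] ⊤
  [7] 2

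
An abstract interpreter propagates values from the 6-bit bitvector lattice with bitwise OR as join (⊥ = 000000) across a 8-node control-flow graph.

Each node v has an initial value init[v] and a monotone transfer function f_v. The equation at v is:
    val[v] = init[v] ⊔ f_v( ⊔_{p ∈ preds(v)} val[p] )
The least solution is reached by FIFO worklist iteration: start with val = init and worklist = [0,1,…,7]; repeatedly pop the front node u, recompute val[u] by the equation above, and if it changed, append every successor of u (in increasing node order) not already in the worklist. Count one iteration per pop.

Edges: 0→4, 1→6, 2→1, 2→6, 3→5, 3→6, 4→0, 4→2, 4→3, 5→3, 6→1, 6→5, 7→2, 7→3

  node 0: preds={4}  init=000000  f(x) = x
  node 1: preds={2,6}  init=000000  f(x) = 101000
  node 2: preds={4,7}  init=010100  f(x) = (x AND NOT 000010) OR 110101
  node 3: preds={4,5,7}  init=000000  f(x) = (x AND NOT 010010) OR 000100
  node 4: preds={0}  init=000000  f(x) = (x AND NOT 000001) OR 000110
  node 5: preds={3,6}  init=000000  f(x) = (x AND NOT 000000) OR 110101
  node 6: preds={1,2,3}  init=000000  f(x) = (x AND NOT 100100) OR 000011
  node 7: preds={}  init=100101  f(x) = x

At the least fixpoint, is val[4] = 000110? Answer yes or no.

Trace (17 dequeues):
  [1] u=0 | in 000000 | out 000000 | ==
  [2] u=1 | in 010100 | out 101000 | prev 000000 | push {}
  [3] u=2 | in 100101 | out 110101 | prev 010100 | push {1}
  [4] u=3 | in 100101 | out 100101 | prev 000000 | push {}
  [5] u=4 | in 000000 | out 000110 | prev 000000 | push {0,2,3}
  [6] u=5 | in 100101 | out 110101 | prev 000000 | push {}
  [7] u=6 | in 111101 | out 011011 | prev 000000 | push {5}
  [8] u=7 | in 000000 | out 100101 | ==
  [9] u=1 | in 111111 | out 101000 | ==
  [10] u=0 | in 000110 | out 000110 | prev 000000 | push {4}
  [11] u=2 | in 100111 | out 110101 | ==
  [12] u=3 | in 110111 | out 100101 | ==
  [13] u=5 | in 111111 | out 111111 | prev 110101 | push {3}
  [14] u=4 | in 000110 | out 000110 | ==
  [15] u=3 | in 111111 | out 101101 | prev 100101 | push {5,6}
  [16] u=5 | in 111111 | out 111111 | ==
  [17] u=6 | in 111101 | out 011011 | ==

Converged values:
  [0] 000110
  [1] 101000
  [2] 110101
  [3] 101101
  [4] 000110
  [5] 111111
  [6] 011011
  [7] 100101

yes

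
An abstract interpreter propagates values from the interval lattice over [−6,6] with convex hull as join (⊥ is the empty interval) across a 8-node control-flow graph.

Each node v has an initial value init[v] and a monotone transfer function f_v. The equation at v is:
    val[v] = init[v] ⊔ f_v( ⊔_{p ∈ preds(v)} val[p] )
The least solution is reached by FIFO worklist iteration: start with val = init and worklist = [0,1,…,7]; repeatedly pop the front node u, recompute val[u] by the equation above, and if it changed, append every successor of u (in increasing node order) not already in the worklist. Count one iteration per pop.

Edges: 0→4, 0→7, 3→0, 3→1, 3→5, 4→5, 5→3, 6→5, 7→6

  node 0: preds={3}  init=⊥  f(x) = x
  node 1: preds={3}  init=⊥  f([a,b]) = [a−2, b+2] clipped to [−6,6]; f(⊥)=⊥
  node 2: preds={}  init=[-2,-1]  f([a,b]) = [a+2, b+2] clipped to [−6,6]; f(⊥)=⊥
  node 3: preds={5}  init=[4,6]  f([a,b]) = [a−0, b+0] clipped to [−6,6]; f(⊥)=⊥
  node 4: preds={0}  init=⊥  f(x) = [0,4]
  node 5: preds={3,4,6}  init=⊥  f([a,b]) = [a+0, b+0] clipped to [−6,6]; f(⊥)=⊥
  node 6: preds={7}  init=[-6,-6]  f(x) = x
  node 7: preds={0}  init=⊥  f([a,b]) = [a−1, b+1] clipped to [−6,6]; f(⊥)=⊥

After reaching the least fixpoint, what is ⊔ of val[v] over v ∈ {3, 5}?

Worklist (16 pops):
  #1 pop 0: in=[4,6] → [4,6] (was ⊥); enqueue []
  #2 pop 1: in=[4,6] → [2,6] (was ⊥); enqueue []
  #3 pop 2: in=⊥ → [-2,-1] (no change)
  #4 pop 3: in=⊥ → [4,6] (no change)
  #5 pop 4: in=[4,6] → [0,4] (was ⊥); enqueue []
  #6 pop 5: in=[-6,6] → [-6,6] (was ⊥); enqueue [3]
  #7 pop 6: in=⊥ → [-6,-6] (no change)
  #8 pop 7: in=[4,6] → [3,6] (was ⊥); enqueue [6]
  #9 pop 3: in=[-6,6] → [-6,6] (was [4,6]); enqueue [0,1,5]
  #10 pop 6: in=[3,6] → [-6,6] (was [-6,-6]); enqueue []
  #11 pop 0: in=[-6,6] → [-6,6] (was [4,6]); enqueue [4,7]
  #12 pop 1: in=[-6,6] → [-6,6] (was [2,6]); enqueue []
  #13 pop 5: in=[-6,6] → [-6,6] (no change)
  #14 pop 4: in=[-6,6] → [0,4] (no change)
  #15 pop 7: in=[-6,6] → [-6,6] (was [3,6]); enqueue [6]
  #16 pop 6: in=[-6,6] → [-6,6] (no change)

Fixpoint:
  val[0] = [-6,6]
  val[1] = [-6,6]
  val[2] = [-2,-1]
  val[3] = [-6,6]
  val[4] = [0,4]
  val[5] = [-6,6]
  val[6] = [-6,6]
  val[7] = [-6,6]

[-6,6]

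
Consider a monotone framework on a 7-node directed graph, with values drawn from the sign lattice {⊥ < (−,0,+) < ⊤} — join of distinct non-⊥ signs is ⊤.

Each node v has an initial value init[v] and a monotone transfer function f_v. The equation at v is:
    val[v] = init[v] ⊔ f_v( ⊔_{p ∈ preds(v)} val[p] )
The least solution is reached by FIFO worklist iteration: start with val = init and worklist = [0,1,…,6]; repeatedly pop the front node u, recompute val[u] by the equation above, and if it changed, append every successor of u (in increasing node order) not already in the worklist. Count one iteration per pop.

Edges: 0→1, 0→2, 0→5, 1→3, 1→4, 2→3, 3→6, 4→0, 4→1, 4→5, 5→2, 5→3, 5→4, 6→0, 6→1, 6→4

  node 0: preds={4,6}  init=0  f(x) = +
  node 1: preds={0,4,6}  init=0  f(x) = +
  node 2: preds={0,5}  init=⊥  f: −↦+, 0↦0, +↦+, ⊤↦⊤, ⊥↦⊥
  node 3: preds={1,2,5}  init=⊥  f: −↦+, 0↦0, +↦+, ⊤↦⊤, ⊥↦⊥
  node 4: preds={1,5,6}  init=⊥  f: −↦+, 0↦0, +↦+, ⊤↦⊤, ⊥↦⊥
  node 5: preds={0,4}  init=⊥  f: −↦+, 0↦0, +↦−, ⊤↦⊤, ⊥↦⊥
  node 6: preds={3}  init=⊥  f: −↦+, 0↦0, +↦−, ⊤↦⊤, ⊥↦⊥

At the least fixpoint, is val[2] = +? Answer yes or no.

no

Worklist (12 pops):
  #1 pop 0: in=⊥ → ⊤ (was 0); enqueue []
  #2 pop 1: in=⊤ → ⊤ (was 0); enqueue []
  #3 pop 2: in=⊤ → ⊤ (was ⊥); enqueue []
  #4 pop 3: in=⊤ → ⊤ (was ⊥); enqueue []
  #5 pop 4: in=⊤ → ⊤ (was ⊥); enqueue [0,1]
  #6 pop 5: in=⊤ → ⊤ (was ⊥); enqueue [2,3,4]
  #7 pop 6: in=⊤ → ⊤ (was ⊥); enqueue []
  #8 pop 0: in=⊤ → ⊤ (no change)
  #9 pop 1: in=⊤ → ⊤ (no change)
  #10 pop 2: in=⊤ → ⊤ (no change)
  #11 pop 3: in=⊤ → ⊤ (no change)
  #12 pop 4: in=⊤ → ⊤ (no change)

Fixpoint:
  val[0] = ⊤
  val[1] = ⊤
  val[2] = ⊤
  val[3] = ⊤
  val[4] = ⊤
  val[5] = ⊤
  val[6] = ⊤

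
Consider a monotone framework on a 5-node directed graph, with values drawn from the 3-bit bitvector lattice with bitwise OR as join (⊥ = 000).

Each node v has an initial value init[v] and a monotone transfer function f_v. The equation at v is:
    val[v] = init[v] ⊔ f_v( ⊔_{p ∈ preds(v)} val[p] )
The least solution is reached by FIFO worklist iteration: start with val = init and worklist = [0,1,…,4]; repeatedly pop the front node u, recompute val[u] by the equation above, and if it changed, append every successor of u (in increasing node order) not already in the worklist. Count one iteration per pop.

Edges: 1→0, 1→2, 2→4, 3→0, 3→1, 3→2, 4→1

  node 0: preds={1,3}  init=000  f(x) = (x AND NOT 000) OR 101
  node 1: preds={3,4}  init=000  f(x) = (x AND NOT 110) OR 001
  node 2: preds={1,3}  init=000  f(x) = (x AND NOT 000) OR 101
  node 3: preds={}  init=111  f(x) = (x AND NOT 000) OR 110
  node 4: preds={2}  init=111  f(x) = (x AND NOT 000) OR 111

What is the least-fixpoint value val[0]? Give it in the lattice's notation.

111

Worklist (6 pops):
  #1 pop 0: in=111 → 111 (was 000); enqueue []
  #2 pop 1: in=111 → 001 (was 000); enqueue [0]
  #3 pop 2: in=111 → 111 (was 000); enqueue []
  #4 pop 3: in=000 → 111 (no change)
  #5 pop 4: in=111 → 111 (no change)
  #6 pop 0: in=111 → 111 (no change)

Fixpoint:
  val[0] = 111
  val[1] = 001
  val[2] = 111
  val[3] = 111
  val[4] = 111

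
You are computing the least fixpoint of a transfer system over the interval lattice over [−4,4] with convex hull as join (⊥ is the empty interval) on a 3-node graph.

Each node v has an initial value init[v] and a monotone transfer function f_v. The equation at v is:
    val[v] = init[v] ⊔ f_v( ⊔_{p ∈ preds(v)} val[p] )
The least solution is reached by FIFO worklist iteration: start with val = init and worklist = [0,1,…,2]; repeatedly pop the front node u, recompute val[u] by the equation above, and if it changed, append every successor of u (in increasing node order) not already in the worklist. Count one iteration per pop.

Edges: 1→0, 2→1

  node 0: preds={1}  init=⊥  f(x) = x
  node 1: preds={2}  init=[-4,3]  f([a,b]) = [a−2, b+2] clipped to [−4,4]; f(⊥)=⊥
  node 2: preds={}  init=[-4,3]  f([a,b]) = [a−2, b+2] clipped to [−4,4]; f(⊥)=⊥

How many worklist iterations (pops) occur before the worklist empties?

Trace (4 dequeues):
  [1] u=0 | in [-4,3] | out [-4,3] | prev ⊥ | push {}
  [2] u=1 | in [-4,3] | out [-4,4] | prev [-4,3] | push {0}
  [3] u=2 | in ⊥ | out [-4,3] | ==
  [4] u=0 | in [-4,4] | out [-4,4] | prev [-4,3] | push {}

Converged values:
  [0] [-4,4]
  [1] [-4,4]
  [2] [-4,3]

4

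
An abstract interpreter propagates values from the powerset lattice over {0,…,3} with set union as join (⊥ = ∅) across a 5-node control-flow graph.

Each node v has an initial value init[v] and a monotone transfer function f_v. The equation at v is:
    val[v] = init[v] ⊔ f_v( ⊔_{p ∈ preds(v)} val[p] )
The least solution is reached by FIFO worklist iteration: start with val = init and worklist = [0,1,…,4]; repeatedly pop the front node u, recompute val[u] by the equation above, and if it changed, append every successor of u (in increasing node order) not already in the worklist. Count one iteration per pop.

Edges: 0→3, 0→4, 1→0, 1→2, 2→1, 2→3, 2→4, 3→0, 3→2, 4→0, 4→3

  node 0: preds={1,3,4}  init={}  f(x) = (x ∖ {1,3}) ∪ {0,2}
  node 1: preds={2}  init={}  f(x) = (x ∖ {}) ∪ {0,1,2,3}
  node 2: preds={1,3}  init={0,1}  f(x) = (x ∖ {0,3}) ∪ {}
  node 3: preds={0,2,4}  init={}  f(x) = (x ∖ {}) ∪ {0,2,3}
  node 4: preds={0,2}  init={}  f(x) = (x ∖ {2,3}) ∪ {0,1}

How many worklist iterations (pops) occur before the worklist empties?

Trace (9 dequeues):
  [1] u=0 | in {} | out {0,2} | prev {} | push {}
  [2] u=1 | in {0,1} | out {0,1,2,3} | prev {} | push {0}
  [3] u=2 | in {0,1,2,3} | out {0,1,2} | prev {0,1} | push {1}
  [4] u=3 | in {0,1,2} | out {0,1,2,3} | prev {} | push {2}
  [5] u=4 | in {0,1,2} | out {0,1} | prev {} | push {3}
  [6] u=0 | in {0,1,2,3} | out {0,2} | ==
  [7] u=1 | in {0,1,2} | out {0,1,2,3} | ==
  [8] u=2 | in {0,1,2,3} | out {0,1,2} | ==
  [9] u=3 | in {0,1,2} | out {0,1,2,3} | ==

Converged values:
  [0] {0,2}
  [1] {0,1,2,3}
  [2] {0,1,2}
  [3] {0,1,2,3}
  [4] {0,1}

9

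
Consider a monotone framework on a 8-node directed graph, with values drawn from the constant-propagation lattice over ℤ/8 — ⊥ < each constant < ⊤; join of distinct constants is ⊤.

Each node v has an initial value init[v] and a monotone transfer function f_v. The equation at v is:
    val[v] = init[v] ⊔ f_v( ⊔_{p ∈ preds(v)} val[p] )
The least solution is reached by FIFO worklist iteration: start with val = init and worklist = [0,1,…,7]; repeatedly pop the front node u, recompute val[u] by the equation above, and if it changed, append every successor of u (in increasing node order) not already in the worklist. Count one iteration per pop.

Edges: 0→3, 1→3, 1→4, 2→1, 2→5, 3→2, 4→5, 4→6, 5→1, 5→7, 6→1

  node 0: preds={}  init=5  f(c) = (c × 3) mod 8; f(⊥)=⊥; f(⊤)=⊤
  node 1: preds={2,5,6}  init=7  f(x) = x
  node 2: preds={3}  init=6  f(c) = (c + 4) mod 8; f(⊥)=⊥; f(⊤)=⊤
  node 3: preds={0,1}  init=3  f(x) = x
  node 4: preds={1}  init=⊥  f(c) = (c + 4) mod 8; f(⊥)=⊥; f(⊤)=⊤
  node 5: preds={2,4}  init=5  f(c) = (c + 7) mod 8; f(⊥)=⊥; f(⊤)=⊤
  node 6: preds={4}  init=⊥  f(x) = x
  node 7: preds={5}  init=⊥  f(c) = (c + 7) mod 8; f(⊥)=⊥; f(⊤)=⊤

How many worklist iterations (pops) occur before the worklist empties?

Worklist (10 pops):
  #1 pop 0: in=⊥ → 5 (no change)
  #2 pop 1: in=⊤ → ⊤ (was 7); enqueue []
  #3 pop 2: in=3 → ⊤ (was 6); enqueue [1]
  #4 pop 3: in=⊤ → ⊤ (was 3); enqueue [2]
  #5 pop 4: in=⊤ → ⊤ (was ⊥); enqueue []
  #6 pop 5: in=⊤ → ⊤ (was 5); enqueue []
  #7 pop 6: in=⊤ → ⊤ (was ⊥); enqueue []
  #8 pop 7: in=⊤ → ⊤ (was ⊥); enqueue []
  #9 pop 1: in=⊤ → ⊤ (no change)
  #10 pop 2: in=⊤ → ⊤ (no change)

Fixpoint:
  val[0] = 5
  val[1] = ⊤
  val[2] = ⊤
  val[3] = ⊤
  val[4] = ⊤
  val[5] = ⊤
  val[6] = ⊤
  val[7] = ⊤

10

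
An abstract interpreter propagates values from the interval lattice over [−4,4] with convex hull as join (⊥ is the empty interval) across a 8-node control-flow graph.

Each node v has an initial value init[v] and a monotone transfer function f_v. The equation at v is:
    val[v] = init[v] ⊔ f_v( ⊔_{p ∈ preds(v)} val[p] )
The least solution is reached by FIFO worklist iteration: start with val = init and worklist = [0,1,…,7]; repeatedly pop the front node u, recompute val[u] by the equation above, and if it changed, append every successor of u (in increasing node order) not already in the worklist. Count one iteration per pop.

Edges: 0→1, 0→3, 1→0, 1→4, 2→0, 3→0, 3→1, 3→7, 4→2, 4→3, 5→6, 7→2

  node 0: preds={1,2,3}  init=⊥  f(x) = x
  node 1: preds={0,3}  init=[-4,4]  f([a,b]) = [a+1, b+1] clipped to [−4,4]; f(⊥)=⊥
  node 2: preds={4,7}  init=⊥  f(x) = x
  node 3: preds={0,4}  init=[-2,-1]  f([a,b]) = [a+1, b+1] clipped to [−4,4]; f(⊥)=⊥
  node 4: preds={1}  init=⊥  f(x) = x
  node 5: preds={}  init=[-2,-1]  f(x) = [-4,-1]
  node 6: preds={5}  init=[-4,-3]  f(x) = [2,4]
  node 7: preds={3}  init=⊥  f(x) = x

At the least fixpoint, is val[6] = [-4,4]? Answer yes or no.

yes

Trace (13 dequeues):
  [1] u=0 | in [-4,4] | out [-4,4] | prev ⊥ | push {}
  [2] u=1 | in [-4,4] | out [-4,4] | ==
  [3] u=2 | in ⊥ | out ⊥ | ==
  [4] u=3 | in [-4,4] | out [-3,4] | prev [-2,-1] | push {0,1}
  [5] u=4 | in [-4,4] | out [-4,4] | prev ⊥ | push {2,3}
  [6] u=5 | in ⊥ | out [-4,-1] | prev [-2,-1] | push {}
  [7] u=6 | in [-4,-1] | out [-4,4] | prev [-4,-3] | push {}
  [8] u=7 | in [-3,4] | out [-3,4] | prev ⊥ | push {}
  [9] u=0 | in [-4,4] | out [-4,4] | ==
  [10] u=1 | in [-4,4] | out [-4,4] | ==
  [11] u=2 | in [-4,4] | out [-4,4] | prev ⊥ | push {0}
  [12] u=3 | in [-4,4] | out [-3,4] | ==
  [13] u=0 | in [-4,4] | out [-4,4] | ==

Converged values:
  [0] [-4,4]
  [1] [-4,4]
  [2] [-4,4]
  [3] [-3,4]
  [4] [-4,4]
  [5] [-4,-1]
  [6] [-4,4]
  [7] [-3,4]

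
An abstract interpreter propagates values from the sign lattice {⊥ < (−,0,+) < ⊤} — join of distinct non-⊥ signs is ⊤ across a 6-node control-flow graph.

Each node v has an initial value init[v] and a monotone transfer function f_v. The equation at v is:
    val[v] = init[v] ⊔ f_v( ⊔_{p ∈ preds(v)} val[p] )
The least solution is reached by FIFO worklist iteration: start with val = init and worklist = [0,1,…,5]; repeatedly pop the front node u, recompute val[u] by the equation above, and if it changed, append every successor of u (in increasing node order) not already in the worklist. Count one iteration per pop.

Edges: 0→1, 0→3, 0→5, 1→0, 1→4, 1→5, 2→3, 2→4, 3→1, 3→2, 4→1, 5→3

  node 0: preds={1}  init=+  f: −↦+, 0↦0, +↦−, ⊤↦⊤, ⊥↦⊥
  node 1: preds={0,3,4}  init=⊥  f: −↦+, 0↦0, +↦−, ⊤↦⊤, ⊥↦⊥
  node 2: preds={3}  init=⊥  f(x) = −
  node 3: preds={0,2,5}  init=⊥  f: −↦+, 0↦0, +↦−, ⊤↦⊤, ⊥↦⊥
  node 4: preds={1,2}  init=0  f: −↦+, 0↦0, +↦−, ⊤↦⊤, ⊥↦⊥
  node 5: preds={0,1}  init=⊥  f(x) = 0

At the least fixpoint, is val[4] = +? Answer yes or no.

Iteration log — 11 steps:
  step 1. node 0  ⊔preds=⊥  new=+  stable
  step 2. node 1  ⊔preds=⊤  new=⊤  old=⊥  +wl: 0
  step 3. node 2  ⊔preds=⊥  new=−  old=⊥  +wl: 
  step 4. node 3  ⊔preds=⊤  new=⊤  old=⊥  +wl: 1,2
  step 5. node 4  ⊔preds=⊤  new=⊤  old=0  +wl: 
  step 6. node 5  ⊔preds=⊤  new=0  old=⊥  +wl: 3
  step 7. node 0  ⊔preds=⊤  new=⊤  old=+  +wl: 5
  step 8. node 1  ⊔preds=⊤  new=⊤  stable
  step 9. node 2  ⊔preds=⊤  new=−  stable
  step 10. node 3  ⊔preds=⊤  new=⊤  stable
  step 11. node 5  ⊔preds=⊤  new=0  stable

Least fixpoint reached:
  node 0: ⊤
  node 1: ⊤
  node 2: −
  node 3: ⊤
  node 4: ⊤
  node 5: 0

no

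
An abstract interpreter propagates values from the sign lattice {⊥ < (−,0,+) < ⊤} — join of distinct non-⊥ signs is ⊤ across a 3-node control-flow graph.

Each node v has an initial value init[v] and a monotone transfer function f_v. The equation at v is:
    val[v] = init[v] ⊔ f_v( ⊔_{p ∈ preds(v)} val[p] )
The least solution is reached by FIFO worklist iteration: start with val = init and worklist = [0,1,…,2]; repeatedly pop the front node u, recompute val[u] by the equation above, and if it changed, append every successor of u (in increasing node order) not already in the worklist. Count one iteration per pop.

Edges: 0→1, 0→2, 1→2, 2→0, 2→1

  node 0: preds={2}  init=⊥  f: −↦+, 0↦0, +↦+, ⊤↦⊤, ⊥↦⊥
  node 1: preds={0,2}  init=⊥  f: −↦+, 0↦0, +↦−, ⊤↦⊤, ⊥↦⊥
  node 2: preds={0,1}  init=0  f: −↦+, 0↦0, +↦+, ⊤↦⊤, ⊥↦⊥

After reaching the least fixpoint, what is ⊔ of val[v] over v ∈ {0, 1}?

Iteration log — 3 steps:
  step 1. node 0  ⊔preds=0  new=0  old=⊥  +wl: 
  step 2. node 1  ⊔preds=0  new=0  old=⊥  +wl: 
  step 3. node 2  ⊔preds=0  new=0  stable

Least fixpoint reached:
  node 0: 0
  node 1: 0
  node 2: 0

0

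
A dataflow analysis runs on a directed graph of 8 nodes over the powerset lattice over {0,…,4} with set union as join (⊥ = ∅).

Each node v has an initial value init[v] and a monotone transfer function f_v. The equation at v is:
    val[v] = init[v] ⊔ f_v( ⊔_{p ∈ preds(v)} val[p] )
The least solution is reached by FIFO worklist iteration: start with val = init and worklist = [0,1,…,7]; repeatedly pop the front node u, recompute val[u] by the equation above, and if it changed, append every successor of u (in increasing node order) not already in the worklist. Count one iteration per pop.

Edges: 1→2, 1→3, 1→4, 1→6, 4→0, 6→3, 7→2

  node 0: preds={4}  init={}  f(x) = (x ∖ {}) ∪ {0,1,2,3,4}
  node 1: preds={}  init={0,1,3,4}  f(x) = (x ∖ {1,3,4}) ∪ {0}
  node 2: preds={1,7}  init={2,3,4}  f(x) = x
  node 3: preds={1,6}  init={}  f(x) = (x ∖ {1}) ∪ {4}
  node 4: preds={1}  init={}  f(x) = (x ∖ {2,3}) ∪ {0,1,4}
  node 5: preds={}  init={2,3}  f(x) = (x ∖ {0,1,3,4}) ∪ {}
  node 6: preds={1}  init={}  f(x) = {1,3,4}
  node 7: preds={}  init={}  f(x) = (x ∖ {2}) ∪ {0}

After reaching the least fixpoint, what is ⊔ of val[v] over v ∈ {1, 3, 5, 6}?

Trace (11 dequeues):
  [1] u=0 | in {} | out {0,1,2,3,4} | prev {} | push {}
  [2] u=1 | in {} | out {0,1,3,4} | ==
  [3] u=2 | in {0,1,3,4} | out {0,1,2,3,4} | prev {2,3,4} | push {}
  [4] u=3 | in {0,1,3,4} | out {0,3,4} | prev {} | push {}
  [5] u=4 | in {0,1,3,4} | out {0,1,4} | prev {} | push {0}
  [6] u=5 | in {} | out {2,3} | ==
  [7] u=6 | in {0,1,3,4} | out {1,3,4} | prev {} | push {3}
  [8] u=7 | in {} | out {0} | prev {} | push {2}
  [9] u=0 | in {0,1,4} | out {0,1,2,3,4} | ==
  [10] u=3 | in {0,1,3,4} | out {0,3,4} | ==
  [11] u=2 | in {0,1,3,4} | out {0,1,2,3,4} | ==

Converged values:
  [0] {0,1,2,3,4}
  [1] {0,1,3,4}
  [2] {0,1,2,3,4}
  [3] {0,3,4}
  [4] {0,1,4}
  [5] {2,3}
  [6] {1,3,4}
  [7] {0}

{0,1,2,3,4}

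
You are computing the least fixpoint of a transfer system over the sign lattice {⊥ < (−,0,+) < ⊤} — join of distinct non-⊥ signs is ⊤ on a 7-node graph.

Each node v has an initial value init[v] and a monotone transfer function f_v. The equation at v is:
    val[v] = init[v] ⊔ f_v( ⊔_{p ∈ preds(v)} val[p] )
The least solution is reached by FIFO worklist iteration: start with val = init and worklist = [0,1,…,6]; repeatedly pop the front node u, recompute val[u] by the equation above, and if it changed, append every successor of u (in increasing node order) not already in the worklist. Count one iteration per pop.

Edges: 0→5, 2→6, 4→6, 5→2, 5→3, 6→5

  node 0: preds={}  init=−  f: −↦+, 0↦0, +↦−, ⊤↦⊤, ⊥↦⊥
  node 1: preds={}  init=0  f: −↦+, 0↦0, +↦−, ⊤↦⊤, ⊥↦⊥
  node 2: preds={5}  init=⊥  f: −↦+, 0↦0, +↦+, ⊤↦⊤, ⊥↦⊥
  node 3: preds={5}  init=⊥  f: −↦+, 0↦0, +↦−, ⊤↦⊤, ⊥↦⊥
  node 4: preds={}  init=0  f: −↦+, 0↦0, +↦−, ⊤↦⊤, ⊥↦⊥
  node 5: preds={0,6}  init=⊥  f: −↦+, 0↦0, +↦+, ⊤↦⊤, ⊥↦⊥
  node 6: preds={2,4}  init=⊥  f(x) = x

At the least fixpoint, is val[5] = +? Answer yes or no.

no

Worklist (15 pops):
  #1 pop 0: in=⊥ → − (no change)
  #2 pop 1: in=⊥ → 0 (no change)
  #3 pop 2: in=⊥ → ⊥ (no change)
  #4 pop 3: in=⊥ → ⊥ (no change)
  #5 pop 4: in=⊥ → 0 (no change)
  #6 pop 5: in=− → + (was ⊥); enqueue [2,3]
  #7 pop 6: in=0 → 0 (was ⊥); enqueue [5]
  #8 pop 2: in=+ → + (was ⊥); enqueue [6]
  #9 pop 3: in=+ → − (was ⊥); enqueue []
  #10 pop 5: in=⊤ → ⊤ (was +); enqueue [2,3]
  #11 pop 6: in=⊤ → ⊤ (was 0); enqueue [5]
  #12 pop 2: in=⊤ → ⊤ (was +); enqueue [6]
  #13 pop 3: in=⊤ → ⊤ (was −); enqueue []
  #14 pop 5: in=⊤ → ⊤ (no change)
  #15 pop 6: in=⊤ → ⊤ (no change)

Fixpoint:
  val[0] = −
  val[1] = 0
  val[2] = ⊤
  val[3] = ⊤
  val[4] = 0
  val[5] = ⊤
  val[6] = ⊤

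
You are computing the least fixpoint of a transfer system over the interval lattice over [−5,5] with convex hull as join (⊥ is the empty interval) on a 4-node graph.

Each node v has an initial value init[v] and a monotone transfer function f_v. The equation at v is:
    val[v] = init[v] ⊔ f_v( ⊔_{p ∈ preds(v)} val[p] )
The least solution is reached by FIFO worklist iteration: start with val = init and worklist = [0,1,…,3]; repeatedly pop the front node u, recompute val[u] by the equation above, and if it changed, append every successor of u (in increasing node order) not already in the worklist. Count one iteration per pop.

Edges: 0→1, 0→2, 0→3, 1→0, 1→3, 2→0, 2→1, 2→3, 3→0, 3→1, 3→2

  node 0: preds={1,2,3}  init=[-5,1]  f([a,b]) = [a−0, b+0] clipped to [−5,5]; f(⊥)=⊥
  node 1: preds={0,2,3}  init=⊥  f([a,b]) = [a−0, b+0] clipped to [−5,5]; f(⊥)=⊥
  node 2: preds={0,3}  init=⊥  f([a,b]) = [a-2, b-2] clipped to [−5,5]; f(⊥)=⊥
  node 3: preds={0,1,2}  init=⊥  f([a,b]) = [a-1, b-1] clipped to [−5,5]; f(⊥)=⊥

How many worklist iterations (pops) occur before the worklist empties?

7

Iteration log — 7 steps:
  step 1. node 0  ⊔preds=⊥  new=[-5,1]  stable
  step 2. node 1  ⊔preds=[-5,1]  new=[-5,1]  old=⊥  +wl: 0
  step 3. node 2  ⊔preds=[-5,1]  new=[-5,-1]  old=⊥  +wl: 1
  step 4. node 3  ⊔preds=[-5,1]  new=[-5,0]  old=⊥  +wl: 2
  step 5. node 0  ⊔preds=[-5,1]  new=[-5,1]  stable
  step 6. node 1  ⊔preds=[-5,1]  new=[-5,1]  stable
  step 7. node 2  ⊔preds=[-5,1]  new=[-5,-1]  stable

Least fixpoint reached:
  node 0: [-5,1]
  node 1: [-5,1]
  node 2: [-5,-1]
  node 3: [-5,0]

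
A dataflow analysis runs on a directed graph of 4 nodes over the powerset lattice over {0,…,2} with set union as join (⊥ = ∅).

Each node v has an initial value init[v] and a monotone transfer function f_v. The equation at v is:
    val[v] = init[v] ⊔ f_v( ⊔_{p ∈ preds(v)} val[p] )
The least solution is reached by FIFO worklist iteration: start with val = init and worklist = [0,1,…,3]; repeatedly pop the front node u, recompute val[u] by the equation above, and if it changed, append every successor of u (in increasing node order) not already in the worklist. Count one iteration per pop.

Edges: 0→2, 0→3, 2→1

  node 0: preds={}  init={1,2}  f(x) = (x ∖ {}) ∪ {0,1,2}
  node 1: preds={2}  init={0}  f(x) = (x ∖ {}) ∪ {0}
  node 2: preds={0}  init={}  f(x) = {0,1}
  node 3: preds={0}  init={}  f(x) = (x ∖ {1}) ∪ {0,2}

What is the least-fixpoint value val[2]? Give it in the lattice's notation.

{0,1}

Iteration log — 5 steps:
  step 1. node 0  ⊔preds={}  new={0,1,2}  old={1,2}  +wl: 
  step 2. node 1  ⊔preds={}  new={0}  stable
  step 3. node 2  ⊔preds={0,1,2}  new={0,1}  old={}  +wl: 1
  step 4. node 3  ⊔preds={0,1,2}  new={0,2}  old={}  +wl: 
  step 5. node 1  ⊔preds={0,1}  new={0,1}  old={0}  +wl: 

Least fixpoint reached:
  node 0: {0,1,2}
  node 1: {0,1}
  node 2: {0,1}
  node 3: {0,2}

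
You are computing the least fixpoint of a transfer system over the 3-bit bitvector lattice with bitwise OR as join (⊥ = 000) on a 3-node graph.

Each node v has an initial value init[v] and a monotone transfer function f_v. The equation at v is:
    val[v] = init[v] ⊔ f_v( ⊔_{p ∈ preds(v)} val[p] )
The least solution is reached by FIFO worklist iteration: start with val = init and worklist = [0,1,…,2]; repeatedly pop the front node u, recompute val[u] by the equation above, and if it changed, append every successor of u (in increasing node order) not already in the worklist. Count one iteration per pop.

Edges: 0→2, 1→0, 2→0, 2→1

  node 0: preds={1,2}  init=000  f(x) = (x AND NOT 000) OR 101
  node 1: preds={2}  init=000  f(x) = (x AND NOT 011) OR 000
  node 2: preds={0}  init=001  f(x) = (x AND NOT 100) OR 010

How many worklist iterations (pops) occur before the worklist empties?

Worklist (6 pops):
  #1 pop 0: in=001 → 101 (was 000); enqueue []
  #2 pop 1: in=001 → 000 (no change)
  #3 pop 2: in=101 → 011 (was 001); enqueue [0,1]
  #4 pop 0: in=011 → 111 (was 101); enqueue [2]
  #5 pop 1: in=011 → 000 (no change)
  #6 pop 2: in=111 → 011 (no change)

Fixpoint:
  val[0] = 111
  val[1] = 000
  val[2] = 011

6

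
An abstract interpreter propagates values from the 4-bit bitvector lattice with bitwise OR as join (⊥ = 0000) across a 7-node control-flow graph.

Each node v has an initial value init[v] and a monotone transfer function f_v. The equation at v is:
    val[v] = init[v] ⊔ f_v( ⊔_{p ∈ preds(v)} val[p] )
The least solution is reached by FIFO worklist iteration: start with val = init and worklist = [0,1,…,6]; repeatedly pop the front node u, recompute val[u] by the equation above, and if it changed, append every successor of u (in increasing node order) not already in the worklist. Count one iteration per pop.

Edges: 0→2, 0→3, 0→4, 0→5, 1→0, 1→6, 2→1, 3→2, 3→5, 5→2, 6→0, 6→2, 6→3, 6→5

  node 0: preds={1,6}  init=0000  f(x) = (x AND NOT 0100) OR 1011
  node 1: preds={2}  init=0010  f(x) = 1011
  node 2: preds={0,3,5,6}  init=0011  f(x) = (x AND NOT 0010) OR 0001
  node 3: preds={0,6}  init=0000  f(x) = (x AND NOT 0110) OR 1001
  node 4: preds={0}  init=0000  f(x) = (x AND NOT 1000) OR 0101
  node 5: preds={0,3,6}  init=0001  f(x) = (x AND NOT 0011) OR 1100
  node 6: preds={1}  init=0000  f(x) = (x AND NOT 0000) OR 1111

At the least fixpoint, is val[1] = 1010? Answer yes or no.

Iteration log — 13 steps:
  step 1. node 0  ⊔preds=0010  new=1011  old=0000  +wl: 
  step 2. node 1  ⊔preds=0011  new=1011  old=0010  +wl: 0
  step 3. node 2  ⊔preds=1011  new=1011  old=0011  +wl: 1
  step 4. node 3  ⊔preds=1011  new=1001  old=0000  +wl: 2
  step 5. node 4  ⊔preds=1011  new=0111  old=0000  +wl: 
  step 6. node 5  ⊔preds=1011  new=1101  old=0001  +wl: 
  step 7. node 6  ⊔preds=1011  new=1111  old=0000  +wl: 3,5
  step 8. node 0  ⊔preds=1111  new=1011  stable
  step 9. node 1  ⊔preds=1011  new=1011  stable
  step 10. node 2  ⊔preds=1111  new=1111  old=1011  +wl: 1
  step 11. node 3  ⊔preds=1111  new=1001  stable
  step 12. node 5  ⊔preds=1111  new=1101  stable
  step 13. node 1  ⊔preds=1111  new=1011  stable

Least fixpoint reached:
  node 0: 1011
  node 1: 1011
  node 2: 1111
  node 3: 1001
  node 4: 0111
  node 5: 1101
  node 6: 1111

no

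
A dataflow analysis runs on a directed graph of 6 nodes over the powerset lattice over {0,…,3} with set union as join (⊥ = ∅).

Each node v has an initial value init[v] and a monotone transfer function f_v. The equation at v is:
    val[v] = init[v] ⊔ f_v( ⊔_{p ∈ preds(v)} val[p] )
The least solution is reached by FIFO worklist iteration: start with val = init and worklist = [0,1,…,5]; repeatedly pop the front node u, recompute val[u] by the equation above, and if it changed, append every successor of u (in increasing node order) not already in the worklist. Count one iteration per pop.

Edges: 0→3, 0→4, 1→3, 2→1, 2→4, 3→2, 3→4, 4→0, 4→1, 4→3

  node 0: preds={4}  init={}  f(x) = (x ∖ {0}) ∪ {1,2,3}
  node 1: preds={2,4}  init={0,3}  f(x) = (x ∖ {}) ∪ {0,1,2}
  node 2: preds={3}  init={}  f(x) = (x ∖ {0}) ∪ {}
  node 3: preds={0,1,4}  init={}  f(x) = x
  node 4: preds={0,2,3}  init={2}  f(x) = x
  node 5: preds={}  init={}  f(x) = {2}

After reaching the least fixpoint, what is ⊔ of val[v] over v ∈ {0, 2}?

{1,2,3}

Trace (11 dequeues):
  [1] u=0 | in {2} | out {1,2,3} | prev {} | push {}
  [2] u=1 | in {2} | out {0,1,2,3} | prev {0,3} | push {}
  [3] u=2 | in {} | out {} | ==
  [4] u=3 | in {0,1,2,3} | out {0,1,2,3} | prev {} | push {2}
  [5] u=4 | in {0,1,2,3} | out {0,1,2,3} | prev {2} | push {0,1,3}
  [6] u=5 | in {} | out {2} | prev {} | push {}
  [7] u=2 | in {0,1,2,3} | out {1,2,3} | prev {} | push {4}
  [8] u=0 | in {0,1,2,3} | out {1,2,3} | ==
  [9] u=1 | in {0,1,2,3} | out {0,1,2,3} | ==
  [10] u=3 | in {0,1,2,3} | out {0,1,2,3} | ==
  [11] u=4 | in {0,1,2,3} | out {0,1,2,3} | ==

Converged values:
  [0] {1,2,3}
  [1] {0,1,2,3}
  [2] {1,2,3}
  [3] {0,1,2,3}
  [4] {0,1,2,3}
  [5] {2}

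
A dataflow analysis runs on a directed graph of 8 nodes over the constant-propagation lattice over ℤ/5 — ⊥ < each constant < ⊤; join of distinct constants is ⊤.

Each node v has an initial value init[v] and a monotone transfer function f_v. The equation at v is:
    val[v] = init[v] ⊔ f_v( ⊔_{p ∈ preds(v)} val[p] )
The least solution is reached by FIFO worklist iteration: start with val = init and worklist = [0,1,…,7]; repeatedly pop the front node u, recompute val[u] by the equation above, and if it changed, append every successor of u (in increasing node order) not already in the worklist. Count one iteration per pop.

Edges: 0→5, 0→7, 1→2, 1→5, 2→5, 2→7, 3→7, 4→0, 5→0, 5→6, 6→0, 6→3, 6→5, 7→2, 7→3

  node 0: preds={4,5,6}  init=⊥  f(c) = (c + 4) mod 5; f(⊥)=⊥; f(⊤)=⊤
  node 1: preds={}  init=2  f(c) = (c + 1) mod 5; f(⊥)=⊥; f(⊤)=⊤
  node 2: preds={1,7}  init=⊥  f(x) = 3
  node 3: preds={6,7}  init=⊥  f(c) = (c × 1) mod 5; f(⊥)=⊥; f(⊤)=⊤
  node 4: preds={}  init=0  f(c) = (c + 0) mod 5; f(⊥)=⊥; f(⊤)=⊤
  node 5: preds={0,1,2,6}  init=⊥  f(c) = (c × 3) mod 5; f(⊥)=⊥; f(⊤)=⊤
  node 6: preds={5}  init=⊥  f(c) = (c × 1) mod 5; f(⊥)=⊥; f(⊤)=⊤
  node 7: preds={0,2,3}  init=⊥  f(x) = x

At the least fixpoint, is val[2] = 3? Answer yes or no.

yes

Worklist (13 pops):
  #1 pop 0: in=0 → 4 (was ⊥); enqueue []
  #2 pop 1: in=⊥ → 2 (no change)
  #3 pop 2: in=2 → 3 (was ⊥); enqueue []
  #4 pop 3: in=⊥ → ⊥ (no change)
  #5 pop 4: in=⊥ → 0 (no change)
  #6 pop 5: in=⊤ → ⊤ (was ⊥); enqueue [0]
  #7 pop 6: in=⊤ → ⊤ (was ⊥); enqueue [3,5]
  #8 pop 7: in=⊤ → ⊤ (was ⊥); enqueue [2]
  #9 pop 0: in=⊤ → ⊤ (was 4); enqueue [7]
  #10 pop 3: in=⊤ → ⊤ (was ⊥); enqueue []
  #11 pop 5: in=⊤ → ⊤ (no change)
  #12 pop 2: in=⊤ → 3 (no change)
  #13 pop 7: in=⊤ → ⊤ (no change)

Fixpoint:
  val[0] = ⊤
  val[1] = 2
  val[2] = 3
  val[3] = ⊤
  val[4] = 0
  val[5] = ⊤
  val[6] = ⊤
  val[7] = ⊤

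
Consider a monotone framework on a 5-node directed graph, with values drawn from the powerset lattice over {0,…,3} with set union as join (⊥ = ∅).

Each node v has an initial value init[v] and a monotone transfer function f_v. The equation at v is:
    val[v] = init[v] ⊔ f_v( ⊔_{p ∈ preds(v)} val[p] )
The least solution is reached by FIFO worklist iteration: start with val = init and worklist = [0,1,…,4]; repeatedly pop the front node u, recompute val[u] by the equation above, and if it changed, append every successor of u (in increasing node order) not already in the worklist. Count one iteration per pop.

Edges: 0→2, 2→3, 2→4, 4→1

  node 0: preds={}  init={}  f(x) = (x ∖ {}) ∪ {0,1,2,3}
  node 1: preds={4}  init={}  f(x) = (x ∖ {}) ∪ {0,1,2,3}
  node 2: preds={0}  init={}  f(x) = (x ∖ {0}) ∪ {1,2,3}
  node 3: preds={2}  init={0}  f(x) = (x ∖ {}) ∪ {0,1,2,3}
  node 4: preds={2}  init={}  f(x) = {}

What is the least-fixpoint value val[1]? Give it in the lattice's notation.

Worklist (5 pops):
  #1 pop 0: in={} → {0,1,2,3} (was {}); enqueue []
  #2 pop 1: in={} → {0,1,2,3} (was {}); enqueue []
  #3 pop 2: in={0,1,2,3} → {1,2,3} (was {}); enqueue []
  #4 pop 3: in={1,2,3} → {0,1,2,3} (was {0}); enqueue []
  #5 pop 4: in={1,2,3} → {} (no change)

Fixpoint:
  val[0] = {0,1,2,3}
  val[1] = {0,1,2,3}
  val[2] = {1,2,3}
  val[3] = {0,1,2,3}
  val[4] = {}

{0,1,2,3}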